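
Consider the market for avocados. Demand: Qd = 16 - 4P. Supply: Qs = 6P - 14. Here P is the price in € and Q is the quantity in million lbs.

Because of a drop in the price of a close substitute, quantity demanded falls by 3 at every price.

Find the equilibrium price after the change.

Original equilibrium: 16 - 4P = 6P - 14 gives 30 = 10P, so P = 3 and Q = 4.
With the change applied: demand Qd = 13 - 4P, supply Qs = 6P - 14.
Clearing the new market: 13 - 4P = 6P - 14, so P = 2.7 and Q = 2.2.

2.7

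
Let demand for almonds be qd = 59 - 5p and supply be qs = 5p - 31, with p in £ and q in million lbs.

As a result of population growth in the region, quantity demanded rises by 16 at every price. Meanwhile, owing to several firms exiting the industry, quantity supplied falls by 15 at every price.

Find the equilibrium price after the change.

12.1

Before the shock: 59 - 5p = 5p - 31 ⇒ 90 = 10p ⇒ p = 9, q = 14.
The new curves are qd = 75 - 5p (demand) and qs = 5p - 46 (supply).
Equate the new curves: 75 - 5p = 5p - 46, giving 121 = 10p, p = 12.1, q = 14.5.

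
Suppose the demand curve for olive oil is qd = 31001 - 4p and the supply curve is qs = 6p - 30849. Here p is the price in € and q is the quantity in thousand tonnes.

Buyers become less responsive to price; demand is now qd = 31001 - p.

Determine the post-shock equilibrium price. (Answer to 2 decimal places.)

8835.71

Initially, 31001 - 4p = 6p - 30849, so 61850 = 10p and p = 6185, q = 6261.
The new curves are qd = 31001 - p (demand) and qs = 6p - 30849 (supply).
New equilibrium: 31001 - p = 6p - 30849 ⇒ 61850 = 7p ⇒ p = 61850/7 ≈ 8835.7143, q = 155157/7 ≈ 22165.2857.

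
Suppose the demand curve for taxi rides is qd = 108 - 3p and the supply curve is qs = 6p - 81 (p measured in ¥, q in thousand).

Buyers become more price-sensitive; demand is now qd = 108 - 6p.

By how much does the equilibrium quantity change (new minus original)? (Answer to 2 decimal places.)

Before the shock: 108 - 3p = 6p - 81 ⇒ 189 = 9p ⇒ p = 21, q = 45.
The shock moves the curves to qd = 108 - 6p and qs = 6p - 81.
Clearing the new market: 108 - 6p = 6p - 81, so p = 15.75 and q = 13.5.
Δq = 13.5 − 45 = -31.50.

-31.50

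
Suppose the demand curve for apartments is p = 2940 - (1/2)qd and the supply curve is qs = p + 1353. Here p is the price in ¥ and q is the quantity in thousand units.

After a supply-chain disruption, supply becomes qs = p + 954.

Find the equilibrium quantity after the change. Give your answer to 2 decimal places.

2596.00

Before the shock: 5880 - 2p = p + 1353 ⇒ 4527 = 3p ⇒ p = 1509, q = 2862.
After the shift, demand is qd = 5880 - 2p and supply is qs = p + 954.
Clearing the new market: 5880 - 2p = p + 954, so p = 1642 and q = 2596.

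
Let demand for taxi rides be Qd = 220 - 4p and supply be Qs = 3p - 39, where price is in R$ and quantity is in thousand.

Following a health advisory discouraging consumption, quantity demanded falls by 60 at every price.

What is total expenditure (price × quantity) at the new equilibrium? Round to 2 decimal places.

1315.84

Solve the original market: 220 - 4p = 3p - 39, hence p = 37 and Q = 72.
The shock moves the curves to Qd = 160 - 4p and Qs = 3p - 39.
Setting them equal: 160 - 4p = 3p - 39 → 199 = 7p, so p = 199/7 ≈ 28.4286 and Q = 324/7 ≈ 46.2857.
New expenditure = 28.4286 × 46.2857 = 1315.84.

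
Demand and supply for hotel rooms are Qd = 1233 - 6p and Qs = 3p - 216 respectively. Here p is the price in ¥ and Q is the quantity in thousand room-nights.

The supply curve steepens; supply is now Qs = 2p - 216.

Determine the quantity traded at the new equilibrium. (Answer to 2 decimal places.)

146.25

Initially, 1233 - 6p = 3p - 216, so 1449 = 9p and p = 161, Q = 267.
The new curves are Qd = 1233 - 6p (demand) and Qs = 2p - 216 (supply).
Setting them equal: 1233 - 6p = 2p - 216 → 1449 = 8p, so p = 181.125 and Q = 146.25.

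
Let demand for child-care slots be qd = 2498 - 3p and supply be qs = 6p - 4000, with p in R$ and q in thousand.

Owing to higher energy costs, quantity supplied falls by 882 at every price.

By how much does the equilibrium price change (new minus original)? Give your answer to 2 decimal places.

Initially, 2498 - 3p = 6p - 4000, so 6498 = 9p and p = 722, q = 332.
With the change applied: demand qd = 2498 - 3p, supply qs = 6p - 4882.
Equate the new curves: 2498 - 3p = 6p - 4882, giving 7380 = 9p, p = 820, q = 38.
Δp = 820 − 722 = +98.00.

+98.00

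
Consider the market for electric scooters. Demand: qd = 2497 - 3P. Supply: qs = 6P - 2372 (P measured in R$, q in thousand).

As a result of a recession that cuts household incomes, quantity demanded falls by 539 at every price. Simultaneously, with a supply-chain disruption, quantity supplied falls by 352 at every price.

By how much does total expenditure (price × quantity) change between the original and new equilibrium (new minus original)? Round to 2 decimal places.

Before the shock: 2497 - 3P = 6P - 2372 ⇒ 4869 = 9P ⇒ P = 541, q = 874.
After the shift, demand is qd = 1958 - 3P and supply is qs = 6P - 2724.
Setting them equal: 1958 - 3P = 6P - 2724 → 4682 = 9P, so P = 4682/9 ≈ 520.2222 and q = 1192/3 ≈ 397.3333.
Expenditure moves from 541×874 = 472834 to 520.2222×397.3333 = 206701.6296; change = -266132.37.

-266132.37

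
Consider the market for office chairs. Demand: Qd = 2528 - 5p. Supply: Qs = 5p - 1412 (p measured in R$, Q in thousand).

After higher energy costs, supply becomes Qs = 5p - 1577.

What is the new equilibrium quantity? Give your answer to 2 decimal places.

475.50

Solve the original market: 2528 - 5p = 5p - 1412, hence p = 394 and Q = 558.
After the shift, demand is Qd = 2528 - 5p and supply is Qs = 5p - 1577.
Clearing the new market: 2528 - 5p = 5p - 1577, so p = 410.5 and Q = 475.5.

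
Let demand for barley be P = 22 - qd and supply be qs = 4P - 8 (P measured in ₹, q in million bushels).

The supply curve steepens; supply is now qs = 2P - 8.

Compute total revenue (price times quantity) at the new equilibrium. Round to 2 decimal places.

Original equilibrium: 22 - P = 4P - 8 gives 30 = 5P, so P = 6 and q = 16.
The shock moves the curves to qd = 22 - P and qs = 2P - 8.
Equate the new curves: 22 - P = 2P - 8, giving 30 = 3P, P = 10, q = 12.
New expenditure = 10 × 12 = 120.00.

120.00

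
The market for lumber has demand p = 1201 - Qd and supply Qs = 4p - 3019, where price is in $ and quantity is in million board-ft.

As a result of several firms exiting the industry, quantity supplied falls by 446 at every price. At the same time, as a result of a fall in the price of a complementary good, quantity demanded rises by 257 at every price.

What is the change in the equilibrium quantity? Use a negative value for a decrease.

+116.4

Before the shock: 1201 - p = 4p - 3019 ⇒ 4220 = 5p ⇒ p = 844, Q = 357.
With the change applied: demand Qd = 1458 - p, supply Qs = 4p - 3465.
Equate the new curves: 1458 - p = 4p - 3465, giving 4923 = 5p, p = 984.6, Q = 473.4.
ΔQ = 473.4 − 357 = +116.4.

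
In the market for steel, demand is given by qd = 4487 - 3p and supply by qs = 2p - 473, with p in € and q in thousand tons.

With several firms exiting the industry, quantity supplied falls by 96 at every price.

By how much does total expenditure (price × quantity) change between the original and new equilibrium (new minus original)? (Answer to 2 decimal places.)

Solve the original market: 4487 - 3p = 2p - 473, hence p = 992 and q = 1511.
With the change applied: demand qd = 4487 - 3p, supply qs = 2p - 569.
Clearing the new market: 4487 - 3p = 2p - 569, so p = 1011.2 and q = 1453.4.
Expenditure moves from 992×1511 = 1498912 to 1011.2×1453.4 = 1469678.08; change = -29233.92.

-29233.92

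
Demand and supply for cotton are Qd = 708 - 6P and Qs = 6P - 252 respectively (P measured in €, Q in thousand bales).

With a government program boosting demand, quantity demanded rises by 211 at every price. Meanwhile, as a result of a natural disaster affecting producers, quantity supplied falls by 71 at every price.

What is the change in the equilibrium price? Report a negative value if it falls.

+23.5

Solve the original market: 708 - 6P = 6P - 252, hence P = 80 and Q = 228.
After the shift, demand is Qd = 919 - 6P and supply is Qs = 6P - 323.
New equilibrium: 919 - 6P = 6P - 323 ⇒ 1242 = 12P ⇒ P = 103.5, Q = 298.
ΔP = 103.5 − 80 = +23.5.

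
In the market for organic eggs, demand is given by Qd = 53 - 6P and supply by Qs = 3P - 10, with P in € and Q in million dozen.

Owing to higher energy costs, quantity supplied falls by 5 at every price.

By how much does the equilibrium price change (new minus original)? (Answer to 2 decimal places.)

Before the shock: 53 - 6P = 3P - 10 ⇒ 63 = 9P ⇒ P = 7, Q = 11.
After the shift, demand is Qd = 53 - 6P and supply is Qs = 3P - 15.
Clearing the new market: 53 - 6P = 3P - 15, so P = 68/9 ≈ 7.5556 and Q = 23/3 ≈ 7.6667.
ΔP = 7.5556 − 7 = +0.56.

+0.56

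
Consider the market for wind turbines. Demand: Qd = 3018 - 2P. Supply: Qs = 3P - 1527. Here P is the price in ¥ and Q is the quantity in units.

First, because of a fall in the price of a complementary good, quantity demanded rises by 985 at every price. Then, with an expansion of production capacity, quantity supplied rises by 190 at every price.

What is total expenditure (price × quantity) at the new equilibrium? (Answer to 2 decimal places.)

Solve the original market: 3018 - 2P = 3P - 1527, hence P = 909 and Q = 1200.
The new curves are Qd = 4003 - 2P (demand) and Qs = 3P - 1337 (supply).
Clearing the new market: 4003 - 2P = 3P - 1337, so P = 1068 and Q = 1867.
New expenditure = 1068 × 1867 = 1993956.00.

1993956.00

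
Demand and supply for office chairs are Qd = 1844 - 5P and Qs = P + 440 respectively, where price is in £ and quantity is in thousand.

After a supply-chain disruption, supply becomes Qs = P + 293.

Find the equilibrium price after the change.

Initially, 1844 - 5P = P + 440, so 1404 = 6P and P = 234, Q = 674.
The new curves are Qd = 1844 - 5P (demand) and Qs = P + 293 (supply).
New equilibrium: 1844 - 5P = P + 293 ⇒ 1551 = 6P ⇒ P = 258.5, Q = 551.5.

258.5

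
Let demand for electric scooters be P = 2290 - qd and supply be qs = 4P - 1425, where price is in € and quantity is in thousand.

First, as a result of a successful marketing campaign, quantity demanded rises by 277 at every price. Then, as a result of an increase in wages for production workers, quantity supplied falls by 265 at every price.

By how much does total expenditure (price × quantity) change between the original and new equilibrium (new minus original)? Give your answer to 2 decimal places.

+311240.84

Solve the original market: 2290 - P = 4P - 1425, hence P = 743 and q = 1547.
After the shift, demand is qd = 2567 - P and supply is qs = 4P - 1690.
New equilibrium: 2567 - P = 4P - 1690 ⇒ 4257 = 5P ⇒ P = 851.4, q = 1715.6.
Expenditure moves from 743×1547 = 1149421 to 851.4×1715.6 = 1460661.84; change = +311240.84.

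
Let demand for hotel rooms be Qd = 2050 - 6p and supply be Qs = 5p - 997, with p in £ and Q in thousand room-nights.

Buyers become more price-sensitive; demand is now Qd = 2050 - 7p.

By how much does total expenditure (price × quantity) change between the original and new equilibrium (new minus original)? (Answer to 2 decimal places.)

-38262.55

Initially, 2050 - 6p = 5p - 997, so 3047 = 11p and p = 277, Q = 388.
The shock moves the curves to Qd = 2050 - 7p and Qs = 5p - 997.
New equilibrium: 2050 - 7p = 5p - 997 ⇒ 3047 = 12p ⇒ p = 3047/12 ≈ 253.9167, Q = 3271/12 ≈ 272.5833.
Expenditure moves from 277×388 = 107476 to 253.9167×272.5833 = 69213.4514; change = -38262.55.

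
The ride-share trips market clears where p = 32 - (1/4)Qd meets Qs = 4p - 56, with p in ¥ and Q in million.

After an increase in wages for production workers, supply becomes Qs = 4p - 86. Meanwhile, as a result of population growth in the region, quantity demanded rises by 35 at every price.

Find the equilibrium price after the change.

Initially, 128 - 4p = 4p - 56, so 184 = 8p and p = 23, Q = 36.
After the shift, demand is Qd = 163 - 4p and supply is Qs = 4p - 86.
Setting them equal: 163 - 4p = 4p - 86 → 249 = 8p, so p = 31.125 and Q = 38.5.

31.125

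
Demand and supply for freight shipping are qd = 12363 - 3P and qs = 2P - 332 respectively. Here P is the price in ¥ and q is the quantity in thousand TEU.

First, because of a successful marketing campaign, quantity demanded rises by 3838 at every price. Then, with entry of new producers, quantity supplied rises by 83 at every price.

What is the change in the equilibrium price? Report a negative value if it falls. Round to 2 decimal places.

+751.00

Before the shock: 12363 - 3P = 2P - 332 ⇒ 12695 = 5P ⇒ P = 2539, q = 4746.
With the change applied: demand qd = 16201 - 3P, supply qs = 2P - 249.
Clearing the new market: 16201 - 3P = 2P - 249, so P = 3290 and q = 6331.
ΔP = 3290 − 2539 = +751.00.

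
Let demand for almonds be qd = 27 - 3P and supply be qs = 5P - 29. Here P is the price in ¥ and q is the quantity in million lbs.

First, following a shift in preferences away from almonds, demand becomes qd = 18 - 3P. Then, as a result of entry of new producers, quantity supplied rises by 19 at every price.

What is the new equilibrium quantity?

7.5

Solve the original market: 27 - 3P = 5P - 29, hence P = 7 and q = 6.
The shock moves the curves to qd = 18 - 3P and qs = 5P - 10.
Clearing the new market: 18 - 3P = 5P - 10, so P = 3.5 and q = 7.5.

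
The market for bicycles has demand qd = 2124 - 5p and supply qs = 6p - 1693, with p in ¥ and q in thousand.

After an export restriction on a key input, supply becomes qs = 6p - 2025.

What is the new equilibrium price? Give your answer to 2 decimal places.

377.18

Initially, 2124 - 5p = 6p - 1693, so 3817 = 11p and p = 347, q = 389.
The shock moves the curves to qd = 2124 - 5p and qs = 6p - 2025.
Equate the new curves: 2124 - 5p = 6p - 2025, giving 4149 = 11p, p = 4149/11 ≈ 377.1818, q = 2619/11 ≈ 238.0909.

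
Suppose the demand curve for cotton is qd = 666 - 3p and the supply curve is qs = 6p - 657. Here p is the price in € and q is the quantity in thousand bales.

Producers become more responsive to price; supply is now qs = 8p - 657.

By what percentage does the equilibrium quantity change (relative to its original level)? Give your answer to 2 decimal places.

+35.64

Before the shock: 666 - 3p = 6p - 657 ⇒ 1323 = 9p ⇒ p = 147, q = 225.
After the shift, demand is qd = 666 - 3p and supply is qs = 8p - 657.
Equate the new curves: 666 - 3p = 8p - 657, giving 1323 = 11p, p = 1323/11 ≈ 120.2727, q = 3357/11 ≈ 305.1818.
%Δq = (305.1818 − 225) / 225 × 100 = +35.64%.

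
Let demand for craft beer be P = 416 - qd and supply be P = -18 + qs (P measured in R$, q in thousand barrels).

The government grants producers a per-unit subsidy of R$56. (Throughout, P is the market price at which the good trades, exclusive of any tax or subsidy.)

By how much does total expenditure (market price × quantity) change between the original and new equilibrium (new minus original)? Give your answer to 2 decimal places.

-1288.00

Initially, 416 - P = P + 18, so 398 = 2P and P = 199, q = 217.
Since sellers receive the price plus the subsidy, the effective supply curve becomes qs = P + 74.
Clearing the new market: 416 - P = P + 74, so P = 171 and q = 245.
Expenditure moves from 199×217 = 43183 to 171×245 = 41895; change = -1288.00.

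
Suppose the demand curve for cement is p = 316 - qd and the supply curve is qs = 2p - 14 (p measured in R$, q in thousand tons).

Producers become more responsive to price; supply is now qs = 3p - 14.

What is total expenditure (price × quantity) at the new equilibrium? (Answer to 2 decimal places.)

Before the shock: 316 - p = 2p - 14 ⇒ 330 = 3p ⇒ p = 110, q = 206.
After the shift, demand is qd = 316 - p and supply is qs = 3p - 14.
Clearing the new market: 316 - p = 3p - 14, so p = 82.5 and q = 233.5.
New expenditure = 82.5 × 233.5 = 19263.75.

19263.75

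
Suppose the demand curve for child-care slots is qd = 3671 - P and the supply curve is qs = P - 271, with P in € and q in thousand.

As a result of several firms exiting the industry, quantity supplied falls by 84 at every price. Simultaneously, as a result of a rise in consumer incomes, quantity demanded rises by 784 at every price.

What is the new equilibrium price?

2405

Solve the original market: 3671 - P = P - 271, hence P = 1971 and q = 1700.
With the change applied: demand qd = 4455 - P, supply qs = P - 355.
Equate the new curves: 4455 - P = P - 355, giving 4810 = 2P, P = 2405, q = 2050.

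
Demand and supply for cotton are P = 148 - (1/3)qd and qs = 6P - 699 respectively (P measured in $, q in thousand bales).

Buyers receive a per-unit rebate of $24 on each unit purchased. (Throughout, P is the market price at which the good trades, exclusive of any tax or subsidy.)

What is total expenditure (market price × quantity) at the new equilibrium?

Original equilibrium: 444 - 3P = 6P - 699 gives 1143 = 9P, so P = 127 and q = 63.
Since buyers' out-of-pocket price is the market price minus the rebate, the effective demand curve becomes qd = 516 - 3P.
Setting them equal: 516 - 3P = 6P - 699 → 1215 = 9P, so P = 135 and q = 111.
New expenditure = 135 × 111 = 14985.

14985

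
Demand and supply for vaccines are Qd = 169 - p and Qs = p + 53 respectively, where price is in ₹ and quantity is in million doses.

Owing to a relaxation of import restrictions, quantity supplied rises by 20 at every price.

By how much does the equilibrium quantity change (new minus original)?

Initially, 169 - p = p + 53, so 116 = 2p and p = 58, Q = 111.
The new curves are Qd = 169 - p (demand) and Qs = p + 73 (supply).
Equate the new curves: 169 - p = p + 73, giving 96 = 2p, p = 48, Q = 121.
ΔQ = 121 − 111 = +10.

+10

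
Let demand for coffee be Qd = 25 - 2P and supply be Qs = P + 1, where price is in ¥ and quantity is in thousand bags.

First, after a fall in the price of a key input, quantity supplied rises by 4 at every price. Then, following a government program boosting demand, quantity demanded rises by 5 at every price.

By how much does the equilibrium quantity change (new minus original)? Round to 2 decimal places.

+4.33

Initially, 25 - 2P = P + 1, so 24 = 3P and P = 8, Q = 9.
After the shift, demand is Qd = 30 - 2P and supply is Qs = P + 5.
Clearing the new market: 30 - 2P = P + 5, so P = 25/3 ≈ 8.3333 and Q = 40/3 ≈ 13.3333.
ΔQ = 13.3333 − 9 = +4.33.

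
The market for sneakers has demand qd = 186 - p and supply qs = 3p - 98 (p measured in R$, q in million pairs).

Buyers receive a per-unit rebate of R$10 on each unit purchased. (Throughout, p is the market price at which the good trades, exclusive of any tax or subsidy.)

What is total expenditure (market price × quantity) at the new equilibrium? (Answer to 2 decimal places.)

Before the shock: 186 - p = 3p - 98 ⇒ 284 = 4p ⇒ p = 71, q = 115.
Since buyers' out-of-pocket price is the market price minus the rebate, the effective demand curve becomes qd = 196 - p.
Equate the new curves: 196 - p = 3p - 98, giving 294 = 4p, p = 73.5, q = 122.5.
New expenditure = 73.5 × 122.5 = 9003.75.

9003.75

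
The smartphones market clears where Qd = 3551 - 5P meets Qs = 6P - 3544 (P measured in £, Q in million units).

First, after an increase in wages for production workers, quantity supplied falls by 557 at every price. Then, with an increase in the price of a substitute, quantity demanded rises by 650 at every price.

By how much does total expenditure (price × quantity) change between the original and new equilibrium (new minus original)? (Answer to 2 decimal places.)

Original equilibrium: 3551 - 5P = 6P - 3544 gives 7095 = 11P, so P = 645 and Q = 326.
After the shift, demand is Qd = 4201 - 5P and supply is Qs = 6P - 4101.
Setting them equal: 4201 - 5P = 6P - 4101 → 8302 = 11P, so P = 8302/11 ≈ 754.7273 and Q = 4701/11 ≈ 427.3636.
Expenditure moves from 645×326 = 210270 to 754.7273×427.3636 = 322542.9917; change = +112272.99.

+112272.99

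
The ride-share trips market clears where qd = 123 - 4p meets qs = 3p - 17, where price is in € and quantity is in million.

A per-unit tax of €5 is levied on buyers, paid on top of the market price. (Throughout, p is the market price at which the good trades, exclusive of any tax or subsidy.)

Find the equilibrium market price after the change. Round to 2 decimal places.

Initially, 123 - 4p = 3p - 17, so 140 = 7p and p = 20, q = 43.
Since buyers pay the price plus the tax, the effective demand curve becomes qd = 103 - 4p.
Clearing the new market: 103 - 4p = 3p - 17, so p = 120/7 ≈ 17.1429 and q = 241/7 ≈ 34.4286.

17.14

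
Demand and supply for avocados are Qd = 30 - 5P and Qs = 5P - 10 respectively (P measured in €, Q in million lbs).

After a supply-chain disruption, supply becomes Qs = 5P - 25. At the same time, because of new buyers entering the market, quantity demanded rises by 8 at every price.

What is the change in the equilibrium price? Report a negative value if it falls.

+2.3

Original equilibrium: 30 - 5P = 5P - 10 gives 40 = 10P, so P = 4 and Q = 10.
The shock moves the curves to Qd = 38 - 5P and Qs = 5P - 25.
Clearing the new market: 38 - 5P = 5P - 25, so P = 6.3 and Q = 6.5.
ΔP = 6.3 − 4 = +2.3.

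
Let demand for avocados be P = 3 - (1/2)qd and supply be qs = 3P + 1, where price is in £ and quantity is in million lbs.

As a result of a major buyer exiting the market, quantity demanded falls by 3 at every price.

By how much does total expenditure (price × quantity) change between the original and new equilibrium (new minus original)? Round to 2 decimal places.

-3.12

Solve the original market: 6 - 2P = 3P + 1, hence P = 1 and q = 4.
After the shift, demand is qd = 3 - 2P and supply is qs = 3P + 1.
New equilibrium: 3 - 2P = 3P + 1 ⇒ 2 = 5P ⇒ P = 0.4, q = 2.2.
Expenditure moves from 1×4 = 4 to 0.4×2.2 = 0.88; change = -3.12.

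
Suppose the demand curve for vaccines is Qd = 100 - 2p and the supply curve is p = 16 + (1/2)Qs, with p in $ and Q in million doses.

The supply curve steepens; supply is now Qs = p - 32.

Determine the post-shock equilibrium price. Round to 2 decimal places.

Initially, 100 - 2p = 2p - 32, so 132 = 4p and p = 33, Q = 34.
The new curves are Qd = 100 - 2p (demand) and Qs = p - 32 (supply).
Clearing the new market: 100 - 2p = p - 32, so p = 44 and Q = 12.

44.00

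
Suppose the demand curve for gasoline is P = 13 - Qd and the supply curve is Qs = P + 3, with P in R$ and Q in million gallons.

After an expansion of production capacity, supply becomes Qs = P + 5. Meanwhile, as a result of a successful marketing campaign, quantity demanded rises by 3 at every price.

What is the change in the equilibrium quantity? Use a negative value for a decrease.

Initially, 13 - P = P + 3, so 10 = 2P and P = 5, Q = 8.
The shock moves the curves to Qd = 16 - P and Qs = P + 5.
Equate the new curves: 16 - P = P + 5, giving 11 = 2P, P = 5.5, Q = 10.5.
ΔQ = 10.5 − 8 = +2.5.

+2.5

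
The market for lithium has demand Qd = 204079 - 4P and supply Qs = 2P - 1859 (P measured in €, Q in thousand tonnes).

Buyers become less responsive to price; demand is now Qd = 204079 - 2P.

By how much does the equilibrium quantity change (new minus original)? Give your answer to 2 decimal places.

+34323.00

Initially, 204079 - 4P = 2P - 1859, so 205938 = 6P and P = 34323, Q = 66787.
After the shift, demand is Qd = 204079 - 2P and supply is Qs = 2P - 1859.
Equate the new curves: 204079 - 2P = 2P - 1859, giving 205938 = 4P, P = 51484.5, Q = 101110.
ΔQ = 101110 − 66787 = +34323.00.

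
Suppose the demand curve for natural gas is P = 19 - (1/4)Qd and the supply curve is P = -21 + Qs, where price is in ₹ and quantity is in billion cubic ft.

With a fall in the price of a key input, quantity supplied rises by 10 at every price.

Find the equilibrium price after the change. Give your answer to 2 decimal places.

Before the shock: 76 - 4P = P + 21 ⇒ 55 = 5P ⇒ P = 11, Q = 32.
With the change applied: demand Qd = 76 - 4P, supply Qs = P + 31.
Equate the new curves: 76 - 4P = P + 31, giving 45 = 5P, P = 9, Q = 40.

9.00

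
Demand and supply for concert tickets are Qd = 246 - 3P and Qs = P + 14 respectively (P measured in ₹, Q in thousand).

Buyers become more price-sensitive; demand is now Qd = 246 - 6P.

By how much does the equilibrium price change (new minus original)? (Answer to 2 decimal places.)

Original equilibrium: 246 - 3P = P + 14 gives 232 = 4P, so P = 58 and Q = 72.
With the change applied: demand Qd = 246 - 6P, supply Qs = P + 14.
Equate the new curves: 246 - 6P = P + 14, giving 232 = 7P, P = 232/7 ≈ 33.1429, Q = 330/7 ≈ 47.1429.
ΔP = 33.1429 − 58 = -24.86.

-24.86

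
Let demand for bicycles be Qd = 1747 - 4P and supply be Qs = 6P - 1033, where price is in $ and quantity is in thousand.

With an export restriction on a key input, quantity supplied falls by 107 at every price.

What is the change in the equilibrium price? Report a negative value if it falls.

Original equilibrium: 1747 - 4P = 6P - 1033 gives 2780 = 10P, so P = 278 and Q = 635.
After the shift, demand is Qd = 1747 - 4P and supply is Qs = 6P - 1140.
New equilibrium: 1747 - 4P = 6P - 1140 ⇒ 2887 = 10P ⇒ P = 288.7, Q = 592.2.
ΔP = 288.7 − 278 = +10.7.

+10.7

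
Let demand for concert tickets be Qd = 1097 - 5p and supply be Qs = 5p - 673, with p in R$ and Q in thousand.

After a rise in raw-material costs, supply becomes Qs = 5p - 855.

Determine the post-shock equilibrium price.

Initially, 1097 - 5p = 5p - 673, so 1770 = 10p and p = 177, Q = 212.
With the change applied: demand Qd = 1097 - 5p, supply Qs = 5p - 855.
Clearing the new market: 1097 - 5p = 5p - 855, so p = 195.2 and Q = 121.

195.2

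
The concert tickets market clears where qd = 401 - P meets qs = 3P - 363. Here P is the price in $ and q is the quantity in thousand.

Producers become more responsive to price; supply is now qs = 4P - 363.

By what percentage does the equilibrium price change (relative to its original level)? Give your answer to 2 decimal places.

-20.00

Solve the original market: 401 - P = 3P - 363, hence P = 191 and q = 210.
The new curves are qd = 401 - P (demand) and qs = 4P - 363 (supply).
New equilibrium: 401 - P = 4P - 363 ⇒ 764 = 5P ⇒ P = 152.8, q = 248.2.
%ΔP = (152.8 − 191) / 191 × 100 = -20.00%.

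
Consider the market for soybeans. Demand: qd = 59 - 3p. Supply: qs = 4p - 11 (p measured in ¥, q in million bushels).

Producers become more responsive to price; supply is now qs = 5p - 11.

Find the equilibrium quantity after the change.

32.75

Solve the original market: 59 - 3p = 4p - 11, hence p = 10 and q = 29.
With the change applied: demand qd = 59 - 3p, supply qs = 5p - 11.
Clearing the new market: 59 - 3p = 5p - 11, so p = 8.75 and q = 32.75.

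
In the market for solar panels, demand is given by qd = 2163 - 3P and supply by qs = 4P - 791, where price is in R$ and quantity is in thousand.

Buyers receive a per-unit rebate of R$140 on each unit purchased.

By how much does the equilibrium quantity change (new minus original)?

+240

Solve the original market: 2163 - 3P = 4P - 791, hence P = 422 and q = 897.
Since buyers' out-of-pocket price is the market price minus the rebate, the effective demand curve becomes qd = 2583 - 3P.
Equate the new curves: 2583 - 3P = 4P - 791, giving 3374 = 7P, P = 482, q = 1137.
Δq = 1137 − 897 = +240.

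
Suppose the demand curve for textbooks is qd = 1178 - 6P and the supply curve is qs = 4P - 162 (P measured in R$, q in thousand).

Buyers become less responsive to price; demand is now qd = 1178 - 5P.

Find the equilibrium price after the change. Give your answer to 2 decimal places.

Initially, 1178 - 6P = 4P - 162, so 1340 = 10P and P = 134, q = 374.
With the change applied: demand qd = 1178 - 5P, supply qs = 4P - 162.
Equate the new curves: 1178 - 5P = 4P - 162, giving 1340 = 9P, P = 1340/9 ≈ 148.8889, q = 3902/9 ≈ 433.5556.

148.89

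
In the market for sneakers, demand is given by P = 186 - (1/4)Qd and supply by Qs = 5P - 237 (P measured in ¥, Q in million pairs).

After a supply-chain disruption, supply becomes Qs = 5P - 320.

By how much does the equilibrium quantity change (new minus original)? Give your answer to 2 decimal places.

Solve the original market: 744 - 4P = 5P - 237, hence P = 109 and Q = 308.
With the change applied: demand Qd = 744 - 4P, supply Qs = 5P - 320.
Equate the new curves: 744 - 4P = 5P - 320, giving 1064 = 9P, P = 1064/9 ≈ 118.2222, Q = 2440/9 ≈ 271.1111.
ΔQ = 271.1111 − 308 = -36.89.

-36.89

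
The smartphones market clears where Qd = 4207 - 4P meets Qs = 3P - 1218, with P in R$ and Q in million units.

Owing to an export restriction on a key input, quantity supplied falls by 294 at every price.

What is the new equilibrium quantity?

939

Before the shock: 4207 - 4P = 3P - 1218 ⇒ 5425 = 7P ⇒ P = 775, Q = 1107.
After the shift, demand is Qd = 4207 - 4P and supply is Qs = 3P - 1512.
New equilibrium: 4207 - 4P = 3P - 1512 ⇒ 5719 = 7P ⇒ P = 817, Q = 939.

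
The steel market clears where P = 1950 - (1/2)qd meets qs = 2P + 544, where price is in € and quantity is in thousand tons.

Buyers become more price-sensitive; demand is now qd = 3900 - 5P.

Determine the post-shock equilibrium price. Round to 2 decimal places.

Initially, 3900 - 2P = 2P + 544, so 3356 = 4P and P = 839, q = 2222.
With the change applied: demand qd = 3900 - 5P, supply qs = 2P + 544.
Clearing the new market: 3900 - 5P = 2P + 544, so P = 3356/7 ≈ 479.4286 and q = 10520/7 ≈ 1502.8571.

479.43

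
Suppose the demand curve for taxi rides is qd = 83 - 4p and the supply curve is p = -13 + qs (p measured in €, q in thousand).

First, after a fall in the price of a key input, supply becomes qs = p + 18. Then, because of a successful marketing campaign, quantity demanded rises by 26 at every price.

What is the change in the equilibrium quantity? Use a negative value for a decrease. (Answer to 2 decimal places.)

+9.20

Solve the original market: 83 - 4p = p + 13, hence p = 14 and q = 27.
The shock moves the curves to qd = 109 - 4p and qs = p + 18.
New equilibrium: 109 - 4p = p + 18 ⇒ 91 = 5p ⇒ p = 18.2, q = 36.2.
Δq = 36.2 − 27 = +9.20.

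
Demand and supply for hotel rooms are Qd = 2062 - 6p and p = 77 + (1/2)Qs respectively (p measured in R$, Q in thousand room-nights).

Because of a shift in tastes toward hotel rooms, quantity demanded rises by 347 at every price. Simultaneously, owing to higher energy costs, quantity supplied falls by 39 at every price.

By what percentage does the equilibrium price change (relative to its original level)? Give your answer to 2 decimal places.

+17.42

Original equilibrium: 2062 - 6p = 2p - 154 gives 2216 = 8p, so p = 277 and Q = 400.
The new curves are Qd = 2409 - 6p (demand) and Qs = 2p - 193 (supply).
Equate the new curves: 2409 - 6p = 2p - 193, giving 2602 = 8p, p = 325.25, Q = 457.5.
%Δp = (325.25 − 277) / 277 × 100 = +17.42%.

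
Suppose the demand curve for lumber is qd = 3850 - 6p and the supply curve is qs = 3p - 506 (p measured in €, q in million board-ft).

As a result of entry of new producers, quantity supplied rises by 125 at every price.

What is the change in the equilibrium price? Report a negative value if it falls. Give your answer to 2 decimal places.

Original equilibrium: 3850 - 6p = 3p - 506 gives 4356 = 9p, so p = 484 and q = 946.
The shock moves the curves to qd = 3850 - 6p and qs = 3p - 381.
Setting them equal: 3850 - 6p = 3p - 381 → 4231 = 9p, so p = 4231/9 ≈ 470.1111 and q = 3088/3 ≈ 1029.3333.
Δp = 470.1111 − 484 = -13.89.

-13.89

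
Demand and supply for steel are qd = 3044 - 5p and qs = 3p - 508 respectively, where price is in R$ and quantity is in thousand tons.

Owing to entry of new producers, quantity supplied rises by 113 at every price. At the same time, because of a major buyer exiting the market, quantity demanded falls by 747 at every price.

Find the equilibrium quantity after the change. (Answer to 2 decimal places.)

Initially, 3044 - 5p = 3p - 508, so 3552 = 8p and p = 444, q = 824.
After the shift, demand is qd = 2297 - 5p and supply is qs = 3p - 395.
Setting them equal: 2297 - 5p = 3p - 395 → 2692 = 8p, so p = 336.5 and q = 614.5.

614.50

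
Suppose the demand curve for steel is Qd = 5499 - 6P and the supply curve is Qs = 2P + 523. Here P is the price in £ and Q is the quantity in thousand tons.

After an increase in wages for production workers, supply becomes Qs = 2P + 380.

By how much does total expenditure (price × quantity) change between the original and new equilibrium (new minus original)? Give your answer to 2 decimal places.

Initially, 5499 - 6P = 2P + 523, so 4976 = 8P and P = 622, Q = 1767.
With the change applied: demand Qd = 5499 - 6P, supply Qs = 2P + 380.
Clearing the new market: 5499 - 6P = 2P + 380, so P = 639.875 and Q = 1659.75.
Expenditure moves from 622×1767 = 1099074 to 639.875×1659.75 = 1062032.53125; change = -37041.47.

-37041.47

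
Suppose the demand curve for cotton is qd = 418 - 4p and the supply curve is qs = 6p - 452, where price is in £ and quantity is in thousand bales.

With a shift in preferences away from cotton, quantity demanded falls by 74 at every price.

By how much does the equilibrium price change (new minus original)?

Original equilibrium: 418 - 4p = 6p - 452 gives 870 = 10p, so p = 87 and q = 70.
With the change applied: demand qd = 344 - 4p, supply qs = 6p - 452.
Equate the new curves: 344 - 4p = 6p - 452, giving 796 = 10p, p = 79.6, q = 25.6.
Δp = 79.6 − 87 = -7.4.

-7.4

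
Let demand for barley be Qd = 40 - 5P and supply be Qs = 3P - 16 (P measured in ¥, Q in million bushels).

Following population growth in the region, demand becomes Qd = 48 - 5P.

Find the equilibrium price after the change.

Initially, 40 - 5P = 3P - 16, so 56 = 8P and P = 7, Q = 5.
After the shift, demand is Qd = 48 - 5P and supply is Qs = 3P - 16.
Clearing the new market: 48 - 5P = 3P - 16, so P = 8 and Q = 8.

8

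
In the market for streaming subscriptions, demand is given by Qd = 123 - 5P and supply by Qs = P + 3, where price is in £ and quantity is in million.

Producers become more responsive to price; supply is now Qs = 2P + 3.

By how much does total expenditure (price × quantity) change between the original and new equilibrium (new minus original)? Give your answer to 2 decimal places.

+179.18

Before the shock: 123 - 5P = P + 3 ⇒ 120 = 6P ⇒ P = 20, Q = 23.
With the change applied: demand Qd = 123 - 5P, supply Qs = 2P + 3.
New equilibrium: 123 - 5P = 2P + 3 ⇒ 120 = 7P ⇒ P = 120/7 ≈ 17.1429, Q = 261/7 ≈ 37.2857.
Expenditure moves from 20×23 = 460 to 17.1429×37.2857 = 639.1837; change = +179.18.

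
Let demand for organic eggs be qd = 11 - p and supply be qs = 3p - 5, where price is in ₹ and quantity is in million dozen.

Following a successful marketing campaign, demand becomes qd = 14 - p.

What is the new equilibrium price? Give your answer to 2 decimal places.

Solve the original market: 11 - p = 3p - 5, hence p = 4 and q = 7.
The new curves are qd = 14 - p (demand) and qs = 3p - 5 (supply).
New equilibrium: 14 - p = 3p - 5 ⇒ 19 = 4p ⇒ p = 4.75, q = 9.25.

4.75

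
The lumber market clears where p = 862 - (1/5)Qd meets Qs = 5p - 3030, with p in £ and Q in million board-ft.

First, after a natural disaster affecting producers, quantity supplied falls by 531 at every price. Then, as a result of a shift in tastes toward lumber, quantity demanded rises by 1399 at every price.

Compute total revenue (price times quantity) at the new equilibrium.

Solve the original market: 4310 - 5p = 5p - 3030, hence p = 734 and Q = 640.
The new curves are Qd = 5709 - 5p (demand) and Qs = 5p - 3561 (supply).
Equate the new curves: 5709 - 5p = 5p - 3561, giving 9270 = 10p, p = 927, Q = 1074.
New expenditure = 927 × 1074 = 995598.

995598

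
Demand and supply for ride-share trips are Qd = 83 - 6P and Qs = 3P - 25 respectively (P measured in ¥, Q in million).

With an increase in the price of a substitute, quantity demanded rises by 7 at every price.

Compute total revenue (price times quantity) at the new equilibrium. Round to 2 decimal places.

Original equilibrium: 83 - 6P = 3P - 25 gives 108 = 9P, so P = 12 and Q = 11.
The new curves are Qd = 90 - 6P (demand) and Qs = 3P - 25 (supply).
New equilibrium: 90 - 6P = 3P - 25 ⇒ 115 = 9P ⇒ P = 115/9 ≈ 12.7778, Q = 40/3 ≈ 13.3333.
New expenditure = 12.7778 × 13.3333 = 170.37.

170.37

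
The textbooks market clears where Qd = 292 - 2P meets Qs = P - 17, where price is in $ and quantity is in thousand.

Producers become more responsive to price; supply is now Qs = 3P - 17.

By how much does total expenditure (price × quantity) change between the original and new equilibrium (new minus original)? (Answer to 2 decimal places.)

+1549.12

Before the shock: 292 - 2P = P - 17 ⇒ 309 = 3P ⇒ P = 103, Q = 86.
After the shift, demand is Qd = 292 - 2P and supply is Qs = 3P - 17.
New equilibrium: 292 - 2P = 3P - 17 ⇒ 309 = 5P ⇒ P = 61.8, Q = 168.4.
Expenditure moves from 103×86 = 8858 to 61.8×168.4 = 10407.12; change = +1549.12.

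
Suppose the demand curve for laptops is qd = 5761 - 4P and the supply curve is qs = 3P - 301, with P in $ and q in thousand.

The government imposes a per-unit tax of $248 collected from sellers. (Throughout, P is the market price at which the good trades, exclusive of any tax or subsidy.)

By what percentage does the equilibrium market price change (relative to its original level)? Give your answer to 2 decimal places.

+12.27

Initially, 5761 - 4P = 3P - 301, so 6062 = 7P and P = 866, q = 2297.
Since sellers keep the price net of the tax, the effective supply curve becomes qs = 3P - 1045.
Setting them equal: 5761 - 4P = 3P - 1045 → 6806 = 7P, so P = 6806/7 ≈ 972.2857 and q = 13103/7 ≈ 1871.8571.
%ΔP = (972.2857 − 866) / 866 × 100 = +12.27%.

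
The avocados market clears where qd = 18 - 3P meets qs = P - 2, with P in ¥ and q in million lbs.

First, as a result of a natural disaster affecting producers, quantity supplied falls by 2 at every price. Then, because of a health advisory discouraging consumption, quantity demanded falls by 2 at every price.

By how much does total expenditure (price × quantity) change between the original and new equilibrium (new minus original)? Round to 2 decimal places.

-10.00

Original equilibrium: 18 - 3P = P - 2 gives 20 = 4P, so P = 5 and q = 3.
The new curves are qd = 16 - 3P (demand) and qs = P - 4 (supply).
Clearing the new market: 16 - 3P = P - 4, so P = 5 and q = 1.
Expenditure moves from 5×3 = 15 to 5×1 = 5; change = -10.00.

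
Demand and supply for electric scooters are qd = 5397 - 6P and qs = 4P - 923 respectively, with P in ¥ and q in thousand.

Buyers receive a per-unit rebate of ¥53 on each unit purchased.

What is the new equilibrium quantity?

Initially, 5397 - 6P = 4P - 923, so 6320 = 10P and P = 632, q = 1605.
Since buyers' out-of-pocket price is the market price minus the rebate, the effective demand curve becomes qd = 5715 - 6P.
Equate the new curves: 5715 - 6P = 4P - 923, giving 6638 = 10P, P = 663.8, q = 1732.2.

1732.2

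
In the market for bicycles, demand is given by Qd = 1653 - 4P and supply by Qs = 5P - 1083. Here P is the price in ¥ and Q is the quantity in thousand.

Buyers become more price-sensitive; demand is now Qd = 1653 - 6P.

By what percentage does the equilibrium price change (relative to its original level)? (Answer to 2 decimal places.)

Original equilibrium: 1653 - 4P = 5P - 1083 gives 2736 = 9P, so P = 304 and Q = 437.
With the change applied: demand Qd = 1653 - 6P, supply Qs = 5P - 1083.
New equilibrium: 1653 - 6P = 5P - 1083 ⇒ 2736 = 11P ⇒ P = 2736/11 ≈ 248.7273, Q = 1767/11 ≈ 160.6364.
%ΔP = (248.7273 − 304) / 304 × 100 = -18.18%.

-18.18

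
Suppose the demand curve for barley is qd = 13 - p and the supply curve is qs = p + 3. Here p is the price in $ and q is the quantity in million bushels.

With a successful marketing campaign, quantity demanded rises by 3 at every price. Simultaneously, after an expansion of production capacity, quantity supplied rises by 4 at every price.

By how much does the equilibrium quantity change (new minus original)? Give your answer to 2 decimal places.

+3.50

Initially, 13 - p = p + 3, so 10 = 2p and p = 5, q = 8.
The new curves are qd = 16 - p (demand) and qs = p + 7 (supply).
Setting them equal: 16 - p = p + 7 → 9 = 2p, so p = 4.5 and q = 11.5.
Δq = 11.5 − 8 = +3.50.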